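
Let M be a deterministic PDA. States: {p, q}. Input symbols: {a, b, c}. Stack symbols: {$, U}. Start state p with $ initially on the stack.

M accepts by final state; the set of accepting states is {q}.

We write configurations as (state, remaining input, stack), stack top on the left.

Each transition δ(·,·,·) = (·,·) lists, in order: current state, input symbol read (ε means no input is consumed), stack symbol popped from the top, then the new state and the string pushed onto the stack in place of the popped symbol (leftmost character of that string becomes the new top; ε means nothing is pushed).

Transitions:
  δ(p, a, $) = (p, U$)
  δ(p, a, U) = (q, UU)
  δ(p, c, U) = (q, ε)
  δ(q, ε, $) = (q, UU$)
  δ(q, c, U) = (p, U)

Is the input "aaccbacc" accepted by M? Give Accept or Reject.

(p, aaccbacc, $) ⊢ (p, accbacc, U$) ⊢ (q, ccbacc, UU$) ⊢ (p, cbacc, UU$) ⊢ (q, bacc, U$)
No transition applies at (q, bacc, U$); input not fully consumed.

Reject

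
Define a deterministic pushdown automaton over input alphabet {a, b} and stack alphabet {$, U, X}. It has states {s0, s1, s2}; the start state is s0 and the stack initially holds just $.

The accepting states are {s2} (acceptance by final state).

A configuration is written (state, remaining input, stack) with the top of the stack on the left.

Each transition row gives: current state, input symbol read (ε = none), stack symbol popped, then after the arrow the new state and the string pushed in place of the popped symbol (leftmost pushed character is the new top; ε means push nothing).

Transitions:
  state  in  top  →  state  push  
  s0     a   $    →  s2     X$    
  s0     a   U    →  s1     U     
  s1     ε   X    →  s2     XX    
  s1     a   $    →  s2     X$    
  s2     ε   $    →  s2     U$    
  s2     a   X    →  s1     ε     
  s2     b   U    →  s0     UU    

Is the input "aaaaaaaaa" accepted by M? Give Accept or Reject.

(s0, aaaaaaaaa, $) ⊢ (s2, aaaaaaaa, X$) ⊢ (s1, aaaaaaa, $) ⊢ (s2, aaaaaa, X$) ⊢ (s1, aaaaa, $) ⊢ (s2, aaaa, X$) ⊢ (s1, aaa, $) ⊢ (s2, aa, X$) ⊢ (s1, a, $) ⊢ (s2, ε, X$)
All input consumed; state s2 ∈ F.

Accept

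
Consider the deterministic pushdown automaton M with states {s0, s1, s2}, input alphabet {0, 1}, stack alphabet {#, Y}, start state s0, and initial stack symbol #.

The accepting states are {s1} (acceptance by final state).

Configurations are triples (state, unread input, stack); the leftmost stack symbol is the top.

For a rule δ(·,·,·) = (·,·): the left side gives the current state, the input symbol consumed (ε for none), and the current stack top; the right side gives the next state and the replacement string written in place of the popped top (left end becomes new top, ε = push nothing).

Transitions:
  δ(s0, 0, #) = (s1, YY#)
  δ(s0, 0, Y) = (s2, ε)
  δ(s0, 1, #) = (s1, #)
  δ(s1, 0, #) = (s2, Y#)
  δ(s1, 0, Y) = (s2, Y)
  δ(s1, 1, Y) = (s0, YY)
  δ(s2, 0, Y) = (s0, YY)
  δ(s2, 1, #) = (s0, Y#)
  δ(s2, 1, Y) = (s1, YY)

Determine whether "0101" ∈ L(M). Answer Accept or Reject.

Accept

(s0, 0101, #)
  read 0, top #: go to s1, push YY# → (s1, 101, YY#)
  read 1, top Y: go to s0, push YY → (s0, 01, YYY#)
  read 0, top Y: go to s2, push ε → (s2, 1, YY#)
  read 1, top Y: go to s1, push YY → (s1, ε, YYY#)
All input consumed; state s1 ∈ F.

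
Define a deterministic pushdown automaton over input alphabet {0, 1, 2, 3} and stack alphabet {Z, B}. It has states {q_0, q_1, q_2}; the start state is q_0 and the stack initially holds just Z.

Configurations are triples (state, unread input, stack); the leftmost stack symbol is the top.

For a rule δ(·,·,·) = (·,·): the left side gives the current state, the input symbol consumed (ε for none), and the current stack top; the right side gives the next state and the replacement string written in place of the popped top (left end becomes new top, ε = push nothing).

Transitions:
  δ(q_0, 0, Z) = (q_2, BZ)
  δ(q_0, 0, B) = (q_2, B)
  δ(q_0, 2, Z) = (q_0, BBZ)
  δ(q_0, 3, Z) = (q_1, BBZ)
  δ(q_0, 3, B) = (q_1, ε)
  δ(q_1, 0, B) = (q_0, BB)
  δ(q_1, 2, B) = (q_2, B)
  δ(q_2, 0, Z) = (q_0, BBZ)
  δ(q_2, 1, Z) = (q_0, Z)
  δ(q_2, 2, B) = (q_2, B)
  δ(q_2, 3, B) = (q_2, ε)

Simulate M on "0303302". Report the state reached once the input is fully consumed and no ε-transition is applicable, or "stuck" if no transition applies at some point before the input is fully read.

stuck

(q_0, 0303302, Z)
  read 0, top Z: go to q_2, push BZ → (q_2, 303302, BZ)
  read 3, top B: go to q_2, push ε → (q_2, 03302, Z)
  read 0, top Z: go to q_0, push BBZ → (q_0, 3302, BBZ)
  read 3, top B: go to q_1, push ε → (q_1, 302, BZ)
No transition for (q_1, 3, top B); M blocks with input 302 remaining.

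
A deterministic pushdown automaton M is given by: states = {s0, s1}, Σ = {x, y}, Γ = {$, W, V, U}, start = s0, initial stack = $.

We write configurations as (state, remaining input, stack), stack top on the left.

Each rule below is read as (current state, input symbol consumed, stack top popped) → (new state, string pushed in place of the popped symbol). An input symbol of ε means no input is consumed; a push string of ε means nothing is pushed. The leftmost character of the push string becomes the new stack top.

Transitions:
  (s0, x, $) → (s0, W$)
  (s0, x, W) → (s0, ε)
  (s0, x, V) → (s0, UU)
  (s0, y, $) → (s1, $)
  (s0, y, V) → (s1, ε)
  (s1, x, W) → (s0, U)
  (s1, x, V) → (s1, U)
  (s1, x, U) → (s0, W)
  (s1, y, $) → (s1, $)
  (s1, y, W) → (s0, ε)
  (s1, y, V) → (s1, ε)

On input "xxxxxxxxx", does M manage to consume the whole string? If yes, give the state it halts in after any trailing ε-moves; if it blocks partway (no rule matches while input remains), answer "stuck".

(s0, xxxxxxxxx, $) ⊢ (s0, xxxxxxxx, W$) ⊢ (s0, xxxxxxx, $) ⊢ (s0, xxxxxx, W$) ⊢ (s0, xxxxx, $) ⊢ (s0, xxxx, W$) ⊢ (s0, xxx, $) ⊢ (s0, xx, W$) ⊢ (s0, x, $) ⊢ (s0, ε, W$)
All input consumed; M is in state s0.

s0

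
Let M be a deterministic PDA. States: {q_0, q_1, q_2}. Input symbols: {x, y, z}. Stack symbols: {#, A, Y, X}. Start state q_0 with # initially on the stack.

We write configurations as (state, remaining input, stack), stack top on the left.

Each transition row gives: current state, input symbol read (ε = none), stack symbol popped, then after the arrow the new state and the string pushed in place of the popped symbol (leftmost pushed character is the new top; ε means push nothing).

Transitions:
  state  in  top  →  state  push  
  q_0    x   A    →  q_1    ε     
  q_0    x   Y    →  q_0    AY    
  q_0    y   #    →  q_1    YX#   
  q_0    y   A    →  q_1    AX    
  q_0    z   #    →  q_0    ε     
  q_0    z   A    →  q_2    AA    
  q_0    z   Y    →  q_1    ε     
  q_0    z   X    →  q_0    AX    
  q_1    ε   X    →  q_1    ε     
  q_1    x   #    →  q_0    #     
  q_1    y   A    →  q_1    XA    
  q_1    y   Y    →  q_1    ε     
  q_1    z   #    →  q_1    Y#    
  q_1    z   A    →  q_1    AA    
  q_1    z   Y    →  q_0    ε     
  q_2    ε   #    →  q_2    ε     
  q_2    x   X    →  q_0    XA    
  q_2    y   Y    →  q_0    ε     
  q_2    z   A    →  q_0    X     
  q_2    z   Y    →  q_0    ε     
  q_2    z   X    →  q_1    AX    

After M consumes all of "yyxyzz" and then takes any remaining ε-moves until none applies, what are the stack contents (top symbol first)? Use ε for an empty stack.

AX#

(q_0, yyxyzz, #)
  read y, top #: go to q_1, push YX# → (q_1, yxyzz, YX#)
  read y, top Y: go to q_1, push ε → (q_1, xyzz, X#)
  ε-move, top X: go to q_1, push ε → (q_1, xyzz, #)
  read x, top #: go to q_0, push # → (q_0, yzz, #)
  read y, top #: go to q_1, push YX# → (q_1, zz, YX#)
  read z, top Y: go to q_0, push ε → (q_0, z, X#)
  read z, top X: go to q_0, push AX → (q_0, ε, AX#)
All input consumed in state q_0 with stack AX#.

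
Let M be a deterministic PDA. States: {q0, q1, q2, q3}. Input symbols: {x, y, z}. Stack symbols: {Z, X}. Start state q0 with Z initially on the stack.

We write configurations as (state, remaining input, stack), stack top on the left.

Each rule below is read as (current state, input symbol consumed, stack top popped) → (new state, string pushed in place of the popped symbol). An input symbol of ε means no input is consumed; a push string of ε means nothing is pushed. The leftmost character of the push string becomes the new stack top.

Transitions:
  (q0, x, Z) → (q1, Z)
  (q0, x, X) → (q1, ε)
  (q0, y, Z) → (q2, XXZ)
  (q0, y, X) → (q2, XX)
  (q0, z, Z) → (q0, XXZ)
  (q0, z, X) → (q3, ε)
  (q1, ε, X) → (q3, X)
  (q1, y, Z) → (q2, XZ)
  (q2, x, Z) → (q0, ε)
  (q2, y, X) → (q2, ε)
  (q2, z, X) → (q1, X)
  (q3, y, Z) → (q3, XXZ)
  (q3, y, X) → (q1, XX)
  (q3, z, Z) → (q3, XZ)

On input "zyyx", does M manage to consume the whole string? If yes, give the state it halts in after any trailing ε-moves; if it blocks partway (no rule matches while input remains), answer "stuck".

stuck

(q0, zyyx, Z)
  read z, top Z: go to q0, push XXZ → (q0, yyx, XXZ)
  read y, top X: go to q2, push XX → (q2, yx, XXXZ)
  read y, top X: go to q2, push ε → (q2, x, XXZ)
No transition for (q2, x, top X); M blocks with input x remaining.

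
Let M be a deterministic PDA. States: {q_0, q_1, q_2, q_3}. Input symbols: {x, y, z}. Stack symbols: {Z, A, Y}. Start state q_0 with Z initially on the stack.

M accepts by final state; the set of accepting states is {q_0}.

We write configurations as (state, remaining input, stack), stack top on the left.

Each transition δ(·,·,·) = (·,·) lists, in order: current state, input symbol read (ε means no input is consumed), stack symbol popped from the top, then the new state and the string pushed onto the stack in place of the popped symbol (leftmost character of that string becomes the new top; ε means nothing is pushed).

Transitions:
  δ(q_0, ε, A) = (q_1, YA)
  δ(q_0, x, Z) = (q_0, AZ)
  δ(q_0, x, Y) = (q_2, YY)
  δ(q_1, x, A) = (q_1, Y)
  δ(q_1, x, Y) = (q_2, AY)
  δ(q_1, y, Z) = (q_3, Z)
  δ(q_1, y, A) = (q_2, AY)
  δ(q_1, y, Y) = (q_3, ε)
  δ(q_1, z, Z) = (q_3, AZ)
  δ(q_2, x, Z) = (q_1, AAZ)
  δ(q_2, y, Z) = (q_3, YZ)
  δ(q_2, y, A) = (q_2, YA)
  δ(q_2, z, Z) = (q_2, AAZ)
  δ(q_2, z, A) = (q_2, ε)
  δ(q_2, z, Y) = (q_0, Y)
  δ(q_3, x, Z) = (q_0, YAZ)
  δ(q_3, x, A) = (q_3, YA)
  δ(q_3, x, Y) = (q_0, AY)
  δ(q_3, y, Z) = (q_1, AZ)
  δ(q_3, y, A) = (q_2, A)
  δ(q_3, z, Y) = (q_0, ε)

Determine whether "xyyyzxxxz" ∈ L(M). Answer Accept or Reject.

Reject

(q_0, xyyyzxxxz, Z) ⊢ (q_0, yyyzxxxz, AZ) ⊢ (q_1, yyyzxxxz, YAZ) ⊢ (q_3, yyzxxxz, AZ) ⊢ (q_2, yzxxxz, AZ) ⊢ (q_2, zxxxz, YAZ) ⊢ (q_0, xxxz, YAZ) ⊢ (q_2, xxz, YYAZ)
No transition applies at (q_2, xxz, YYAZ); input not fully consumed.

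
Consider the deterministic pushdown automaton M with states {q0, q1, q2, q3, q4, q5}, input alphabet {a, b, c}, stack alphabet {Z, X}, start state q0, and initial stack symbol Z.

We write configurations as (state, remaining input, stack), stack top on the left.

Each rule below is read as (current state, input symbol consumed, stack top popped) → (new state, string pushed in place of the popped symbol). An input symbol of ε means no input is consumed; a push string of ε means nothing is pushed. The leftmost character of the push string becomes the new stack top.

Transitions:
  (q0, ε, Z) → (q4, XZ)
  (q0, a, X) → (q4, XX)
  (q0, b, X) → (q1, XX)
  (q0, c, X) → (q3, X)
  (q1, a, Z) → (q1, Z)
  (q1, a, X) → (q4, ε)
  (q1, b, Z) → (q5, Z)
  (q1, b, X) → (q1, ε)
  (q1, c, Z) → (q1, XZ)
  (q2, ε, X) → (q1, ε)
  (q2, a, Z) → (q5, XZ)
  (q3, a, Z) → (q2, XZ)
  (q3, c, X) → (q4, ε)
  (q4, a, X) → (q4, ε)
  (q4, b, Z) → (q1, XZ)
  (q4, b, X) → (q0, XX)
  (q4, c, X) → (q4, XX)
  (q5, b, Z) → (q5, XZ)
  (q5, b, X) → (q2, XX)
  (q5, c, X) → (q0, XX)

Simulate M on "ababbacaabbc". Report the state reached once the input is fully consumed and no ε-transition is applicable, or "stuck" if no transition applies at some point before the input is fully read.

stuck

(q0, ababbacaabbc, Z)
  ε-move, top Z: go to q4, push XZ → (q4, ababbacaabbc, XZ)
  read a, top X: go to q4, push ε → (q4, babbacaabbc, Z)
  read b, top Z: go to q1, push XZ → (q1, abbacaabbc, XZ)
  read a, top X: go to q4, push ε → (q4, bbacaabbc, Z)
  read b, top Z: go to q1, push XZ → (q1, bacaabbc, XZ)
  read b, top X: go to q1, push ε → (q1, acaabbc, Z)
  read a, top Z: go to q1, push Z → (q1, caabbc, Z)
  read c, top Z: go to q1, push XZ → (q1, aabbc, XZ)
  read a, top X: go to q4, push ε → (q4, abbc, Z)
No transition for (q4, a, top Z); M blocks with input abbc remaining.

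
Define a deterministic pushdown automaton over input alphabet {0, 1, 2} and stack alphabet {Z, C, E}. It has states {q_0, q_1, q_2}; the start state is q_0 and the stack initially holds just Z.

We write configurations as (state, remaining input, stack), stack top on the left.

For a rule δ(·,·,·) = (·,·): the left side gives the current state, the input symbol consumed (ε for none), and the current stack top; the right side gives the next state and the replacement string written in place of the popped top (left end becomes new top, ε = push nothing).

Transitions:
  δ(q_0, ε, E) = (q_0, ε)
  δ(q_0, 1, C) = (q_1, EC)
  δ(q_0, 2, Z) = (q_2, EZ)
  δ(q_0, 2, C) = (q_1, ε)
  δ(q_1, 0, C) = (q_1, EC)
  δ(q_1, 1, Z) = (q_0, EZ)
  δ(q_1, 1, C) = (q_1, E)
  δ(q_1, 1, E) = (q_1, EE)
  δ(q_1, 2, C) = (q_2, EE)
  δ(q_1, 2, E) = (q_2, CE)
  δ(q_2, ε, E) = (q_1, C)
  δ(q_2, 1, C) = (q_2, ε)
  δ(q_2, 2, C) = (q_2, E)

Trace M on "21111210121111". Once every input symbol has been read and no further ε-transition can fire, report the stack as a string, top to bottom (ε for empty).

EEEECEEEZ

(q_0, 21111210121111, Z) ⊢ (q_2, 1111210121111, EZ) ⊢ (q_1, 1111210121111, CZ) ⊢ (q_1, 111210121111, EZ) ⊢ (q_1, 11210121111, EEZ) ⊢ (q_1, 1210121111, EEEZ) ⊢ (q_1, 210121111, EEEEZ) ⊢ (q_2, 10121111, CEEEEZ) ⊢ (q_2, 0121111, EEEEZ) ⊢ (q_1, 0121111, CEEEZ) ⊢ (q_1, 121111, ECEEEZ) ⊢ (q_1, 21111, EECEEEZ) ⊢ (q_2, 1111, CEECEEEZ) ⊢ (q_2, 111, EECEEEZ) ⊢ (q_1, 111, CECEEEZ) ⊢ (q_1, 11, EECEEEZ) ⊢ (q_1, 1, EEECEEEZ) ⊢ (q_1, ε, EEEECEEEZ)
All input consumed in state q_1 with stack EEEECEEEZ.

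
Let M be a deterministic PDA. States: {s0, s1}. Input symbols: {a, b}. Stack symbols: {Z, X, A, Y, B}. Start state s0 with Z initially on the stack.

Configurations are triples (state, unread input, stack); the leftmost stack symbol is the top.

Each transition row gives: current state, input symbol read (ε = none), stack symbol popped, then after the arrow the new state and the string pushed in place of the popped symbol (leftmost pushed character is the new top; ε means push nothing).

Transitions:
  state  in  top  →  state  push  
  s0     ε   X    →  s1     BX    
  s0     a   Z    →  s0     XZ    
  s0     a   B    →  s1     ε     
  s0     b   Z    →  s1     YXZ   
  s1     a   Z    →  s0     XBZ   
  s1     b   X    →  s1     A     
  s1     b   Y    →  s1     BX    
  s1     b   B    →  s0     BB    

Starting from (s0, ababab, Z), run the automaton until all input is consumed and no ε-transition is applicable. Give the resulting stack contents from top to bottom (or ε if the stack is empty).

(s0, ababab, Z)
  read a, top Z: go to s0, push XZ → (s0, babab, XZ)
  ε-move, top X: go to s1, push BX → (s1, babab, BXZ)
  read b, top B: go to s0, push BB → (s0, abab, BBXZ)
  read a, top B: go to s1, push ε → (s1, bab, BXZ)
  read b, top B: go to s0, push BB → (s0, ab, BBXZ)
  read a, top B: go to s1, push ε → (s1, b, BXZ)
  read b, top B: go to s0, push BB → (s0, ε, BBXZ)
All input consumed in state s0 with stack BBXZ.

BBXZ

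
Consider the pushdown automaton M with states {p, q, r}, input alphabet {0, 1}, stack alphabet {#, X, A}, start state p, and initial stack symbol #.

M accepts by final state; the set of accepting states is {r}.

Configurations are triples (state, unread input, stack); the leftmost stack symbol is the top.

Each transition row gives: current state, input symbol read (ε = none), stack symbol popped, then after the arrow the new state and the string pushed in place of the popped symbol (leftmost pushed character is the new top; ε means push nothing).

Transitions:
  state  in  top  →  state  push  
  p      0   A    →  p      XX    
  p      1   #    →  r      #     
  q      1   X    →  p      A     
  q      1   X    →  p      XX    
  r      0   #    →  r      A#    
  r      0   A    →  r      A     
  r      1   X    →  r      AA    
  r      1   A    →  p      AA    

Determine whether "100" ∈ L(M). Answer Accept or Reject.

One accepting computation: (p, 100, #) ⊢ (r, 00, #) ⊢ (r, 0, A#) ⊢ (r, ε, A#)
All input consumed and state r ∈ F.

Accept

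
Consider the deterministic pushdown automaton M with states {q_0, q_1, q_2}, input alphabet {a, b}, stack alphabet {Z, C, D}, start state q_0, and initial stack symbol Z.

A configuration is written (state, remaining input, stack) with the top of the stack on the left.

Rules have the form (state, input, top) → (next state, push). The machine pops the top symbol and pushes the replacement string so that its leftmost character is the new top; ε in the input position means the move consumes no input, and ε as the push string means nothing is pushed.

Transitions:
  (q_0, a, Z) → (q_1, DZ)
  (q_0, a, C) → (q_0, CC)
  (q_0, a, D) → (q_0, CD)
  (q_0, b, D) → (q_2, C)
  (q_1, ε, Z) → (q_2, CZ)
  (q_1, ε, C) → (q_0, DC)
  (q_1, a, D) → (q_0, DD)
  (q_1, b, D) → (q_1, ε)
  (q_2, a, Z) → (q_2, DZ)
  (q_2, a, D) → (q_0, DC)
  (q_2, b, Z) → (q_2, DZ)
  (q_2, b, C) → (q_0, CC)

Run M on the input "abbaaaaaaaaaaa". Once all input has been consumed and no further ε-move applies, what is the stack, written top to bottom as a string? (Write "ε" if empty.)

CCCCCCCCCCCCCZ

(q_0, abbaaaaaaaaaaa, Z)
  read a, top Z: go to q_1, push DZ → (q_1, bbaaaaaaaaaaa, DZ)
  read b, top D: go to q_1, push ε → (q_1, baaaaaaaaaaa, Z)
  ε-move, top Z: go to q_2, push CZ → (q_2, baaaaaaaaaaa, CZ)
  read b, top C: go to q_0, push CC → (q_0, aaaaaaaaaaa, CCZ)
  read a, top C: go to q_0, push CC → (q_0, aaaaaaaaaa, CCCZ)
  read a, top C: go to q_0, push CC → (q_0, aaaaaaaaa, CCCCZ)
  read a, top C: go to q_0, push CC → (q_0, aaaaaaaa, CCCCCZ)
  read a, top C: go to q_0, push CC → (q_0, aaaaaaa, CCCCCCZ)
  read a, top C: go to q_0, push CC → (q_0, aaaaaa, CCCCCCCZ)
  read a, top C: go to q_0, push CC → (q_0, aaaaa, CCCCCCCCZ)
  read a, top C: go to q_0, push CC → (q_0, aaaa, CCCCCCCCCZ)
  read a, top C: go to q_0, push CC → (q_0, aaa, CCCCCCCCCCZ)
  read a, top C: go to q_0, push CC → (q_0, aa, CCCCCCCCCCCZ)
  read a, top C: go to q_0, push CC → (q_0, a, CCCCCCCCCCCCZ)
  read a, top C: go to q_0, push CC → (q_0, ε, CCCCCCCCCCCCCZ)
All input consumed in state q_0 with stack CCCCCCCCCCCCCZ.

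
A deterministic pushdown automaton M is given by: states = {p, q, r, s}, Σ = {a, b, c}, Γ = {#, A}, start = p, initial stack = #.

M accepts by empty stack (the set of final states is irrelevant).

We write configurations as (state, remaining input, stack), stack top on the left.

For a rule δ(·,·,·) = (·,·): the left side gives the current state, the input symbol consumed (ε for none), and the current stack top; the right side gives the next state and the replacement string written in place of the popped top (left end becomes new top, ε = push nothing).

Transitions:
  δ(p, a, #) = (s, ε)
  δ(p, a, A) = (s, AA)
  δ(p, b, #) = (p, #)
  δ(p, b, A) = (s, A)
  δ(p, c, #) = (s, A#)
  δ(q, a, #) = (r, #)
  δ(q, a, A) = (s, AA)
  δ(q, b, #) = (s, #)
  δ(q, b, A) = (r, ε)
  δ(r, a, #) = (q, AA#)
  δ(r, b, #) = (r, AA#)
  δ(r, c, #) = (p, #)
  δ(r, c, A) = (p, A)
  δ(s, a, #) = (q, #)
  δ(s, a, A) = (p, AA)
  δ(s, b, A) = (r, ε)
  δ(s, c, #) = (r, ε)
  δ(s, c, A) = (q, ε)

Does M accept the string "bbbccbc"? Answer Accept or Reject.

Accept

(p, bbbccbc, #)
  read b, top #: go to p, push # → (p, bbccbc, #)
  read b, top #: go to p, push # → (p, bccbc, #)
  read b, top #: go to p, push # → (p, ccbc, #)
  read c, top #: go to s, push A# → (s, cbc, A#)
  read c, top A: go to q, push ε → (q, bc, #)
  read b, top #: go to s, push # → (s, c, #)
  read c, top #: go to r, push ε → (r, ε, ε)
All input consumed and the stack is empty.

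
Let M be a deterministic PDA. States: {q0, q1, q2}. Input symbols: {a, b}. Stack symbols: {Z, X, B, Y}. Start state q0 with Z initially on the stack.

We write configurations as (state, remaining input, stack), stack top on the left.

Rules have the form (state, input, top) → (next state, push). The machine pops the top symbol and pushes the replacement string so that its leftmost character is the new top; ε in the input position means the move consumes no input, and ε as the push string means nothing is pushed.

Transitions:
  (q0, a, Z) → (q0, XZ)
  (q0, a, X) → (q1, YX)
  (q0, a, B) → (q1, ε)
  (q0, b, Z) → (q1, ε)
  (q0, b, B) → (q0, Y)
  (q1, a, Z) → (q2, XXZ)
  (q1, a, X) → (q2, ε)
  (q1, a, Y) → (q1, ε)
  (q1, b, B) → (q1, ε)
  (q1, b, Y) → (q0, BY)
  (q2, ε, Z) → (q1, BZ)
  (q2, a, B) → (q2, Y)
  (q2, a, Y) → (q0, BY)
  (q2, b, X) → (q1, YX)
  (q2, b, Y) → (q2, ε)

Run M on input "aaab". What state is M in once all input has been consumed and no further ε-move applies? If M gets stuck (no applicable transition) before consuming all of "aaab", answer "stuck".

(q0, aaab, Z) ⊢ (q0, aab, XZ) ⊢ (q1, ab, YXZ) ⊢ (q1, b, XZ)
No transition for (q1, b, top X); M blocks with input b remaining.

stuck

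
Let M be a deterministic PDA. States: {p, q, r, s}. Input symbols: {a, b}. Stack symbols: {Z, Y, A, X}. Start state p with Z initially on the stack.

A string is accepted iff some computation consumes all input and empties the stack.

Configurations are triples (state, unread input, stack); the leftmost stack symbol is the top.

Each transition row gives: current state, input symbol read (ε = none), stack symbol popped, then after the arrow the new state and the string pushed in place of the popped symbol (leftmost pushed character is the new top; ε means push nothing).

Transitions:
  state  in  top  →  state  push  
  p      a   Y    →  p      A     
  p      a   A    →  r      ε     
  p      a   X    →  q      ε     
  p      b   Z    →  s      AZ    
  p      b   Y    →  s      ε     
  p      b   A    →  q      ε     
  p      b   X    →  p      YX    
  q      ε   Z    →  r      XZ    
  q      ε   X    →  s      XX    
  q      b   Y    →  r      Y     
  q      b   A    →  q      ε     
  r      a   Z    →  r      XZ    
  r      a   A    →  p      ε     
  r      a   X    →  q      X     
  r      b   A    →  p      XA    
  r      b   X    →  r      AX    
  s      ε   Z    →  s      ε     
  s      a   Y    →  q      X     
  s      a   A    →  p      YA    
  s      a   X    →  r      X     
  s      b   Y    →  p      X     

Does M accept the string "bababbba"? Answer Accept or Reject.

(p, bababbba, Z)
  read b, top Z: go to s, push AZ → (s, ababbba, AZ)
  read a, top A: go to p, push YA → (p, babbba, YAZ)
  read b, top Y: go to s, push ε → (s, abbba, AZ)
  read a, top A: go to p, push YA → (p, bbba, YAZ)
  read b, top Y: go to s, push ε → (s, bba, AZ)
No transition applies at (s, bba, AZ); input not fully consumed.

Reject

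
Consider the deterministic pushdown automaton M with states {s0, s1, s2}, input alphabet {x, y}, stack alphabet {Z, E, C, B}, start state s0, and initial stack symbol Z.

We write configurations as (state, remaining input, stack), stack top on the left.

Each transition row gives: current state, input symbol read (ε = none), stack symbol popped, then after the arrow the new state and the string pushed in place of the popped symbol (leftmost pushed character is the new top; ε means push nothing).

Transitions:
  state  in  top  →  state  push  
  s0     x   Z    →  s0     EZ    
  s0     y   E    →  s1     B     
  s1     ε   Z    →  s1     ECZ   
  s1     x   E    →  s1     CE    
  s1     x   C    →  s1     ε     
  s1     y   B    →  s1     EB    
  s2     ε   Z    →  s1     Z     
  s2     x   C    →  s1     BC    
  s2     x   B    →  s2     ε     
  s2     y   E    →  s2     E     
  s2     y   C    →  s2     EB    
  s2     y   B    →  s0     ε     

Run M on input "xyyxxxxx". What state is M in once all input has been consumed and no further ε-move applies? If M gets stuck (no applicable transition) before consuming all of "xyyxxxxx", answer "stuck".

(s0, xyyxxxxx, Z)
  read x, top Z: go to s0, push EZ → (s0, yyxxxxx, EZ)
  read y, top E: go to s1, push B → (s1, yxxxxx, BZ)
  read y, top B: go to s1, push EB → (s1, xxxxx, EBZ)
  read x, top E: go to s1, push CE → (s1, xxxx, CEBZ)
  read x, top C: go to s1, push ε → (s1, xxx, EBZ)
  read x, top E: go to s1, push CE → (s1, xx, CEBZ)
  read x, top C: go to s1, push ε → (s1, x, EBZ)
  read x, top E: go to s1, push CE → (s1, ε, CEBZ)
All input consumed; M is in state s1.

s1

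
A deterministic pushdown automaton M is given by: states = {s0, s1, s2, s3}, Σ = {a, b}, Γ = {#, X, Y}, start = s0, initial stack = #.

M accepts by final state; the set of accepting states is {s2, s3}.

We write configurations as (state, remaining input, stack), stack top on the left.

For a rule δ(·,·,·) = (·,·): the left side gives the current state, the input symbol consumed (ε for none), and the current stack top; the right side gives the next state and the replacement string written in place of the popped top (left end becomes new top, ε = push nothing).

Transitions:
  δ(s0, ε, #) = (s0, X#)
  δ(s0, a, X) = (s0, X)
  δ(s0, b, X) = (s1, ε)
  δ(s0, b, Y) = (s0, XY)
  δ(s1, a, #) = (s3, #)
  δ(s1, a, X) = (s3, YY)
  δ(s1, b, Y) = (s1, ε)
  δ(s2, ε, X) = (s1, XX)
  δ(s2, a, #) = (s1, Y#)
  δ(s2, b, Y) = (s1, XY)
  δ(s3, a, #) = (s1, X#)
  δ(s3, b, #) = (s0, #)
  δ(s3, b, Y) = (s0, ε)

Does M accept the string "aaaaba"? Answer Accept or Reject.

Accept

(s0, aaaaba, #)
  ε-move, top #: go to s0, push X# → (s0, aaaaba, X#)
  read a, top X: go to s0, push X → (s0, aaaba, X#)
  read a, top X: go to s0, push X → (s0, aaba, X#)
  read a, top X: go to s0, push X → (s0, aba, X#)
  read a, top X: go to s0, push X → (s0, ba, X#)
  read b, top X: go to s1, push ε → (s1, a, #)
  read a, top #: go to s3, push # → (s3, ε, #)
All input consumed; state s3 ∈ F.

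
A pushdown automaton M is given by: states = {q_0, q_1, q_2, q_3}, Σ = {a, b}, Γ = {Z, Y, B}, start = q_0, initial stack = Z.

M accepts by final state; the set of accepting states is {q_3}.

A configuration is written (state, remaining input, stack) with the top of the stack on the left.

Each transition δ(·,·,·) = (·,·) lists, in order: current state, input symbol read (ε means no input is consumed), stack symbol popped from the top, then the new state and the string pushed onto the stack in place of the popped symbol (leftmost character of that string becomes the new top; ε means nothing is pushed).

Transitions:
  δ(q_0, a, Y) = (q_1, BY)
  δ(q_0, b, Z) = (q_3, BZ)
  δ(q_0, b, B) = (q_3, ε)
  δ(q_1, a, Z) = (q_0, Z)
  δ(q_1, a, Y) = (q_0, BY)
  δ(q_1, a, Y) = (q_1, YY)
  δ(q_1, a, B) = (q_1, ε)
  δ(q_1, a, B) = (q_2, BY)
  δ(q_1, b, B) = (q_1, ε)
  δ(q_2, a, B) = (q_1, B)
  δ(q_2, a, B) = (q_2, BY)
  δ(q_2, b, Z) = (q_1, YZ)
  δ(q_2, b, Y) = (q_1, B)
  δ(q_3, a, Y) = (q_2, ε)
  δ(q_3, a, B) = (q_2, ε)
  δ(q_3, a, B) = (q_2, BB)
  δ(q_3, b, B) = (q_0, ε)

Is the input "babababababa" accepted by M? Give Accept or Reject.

Reject

No computation consumes all input and reaches a final state.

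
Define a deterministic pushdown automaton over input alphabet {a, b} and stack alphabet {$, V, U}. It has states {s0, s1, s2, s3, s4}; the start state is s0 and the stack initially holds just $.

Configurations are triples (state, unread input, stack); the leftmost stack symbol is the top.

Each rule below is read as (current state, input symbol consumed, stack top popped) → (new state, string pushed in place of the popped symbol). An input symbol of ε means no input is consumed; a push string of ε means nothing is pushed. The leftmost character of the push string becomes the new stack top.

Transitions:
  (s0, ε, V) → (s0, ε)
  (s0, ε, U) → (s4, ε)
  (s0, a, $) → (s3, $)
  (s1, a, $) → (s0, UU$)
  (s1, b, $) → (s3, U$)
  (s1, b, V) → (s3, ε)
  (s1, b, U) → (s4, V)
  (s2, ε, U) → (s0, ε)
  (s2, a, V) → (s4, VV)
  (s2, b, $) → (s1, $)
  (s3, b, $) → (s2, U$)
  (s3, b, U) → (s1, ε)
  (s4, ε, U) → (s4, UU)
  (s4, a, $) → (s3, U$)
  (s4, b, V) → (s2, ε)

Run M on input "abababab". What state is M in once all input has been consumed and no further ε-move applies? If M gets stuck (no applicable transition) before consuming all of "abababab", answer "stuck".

(s0, abababab, $) ⊢ (s3, bababab, $) ⊢ (s2, ababab, U$) ⊢ (s0, ababab, $) ⊢ (s3, babab, $) ⊢ (s2, abab, U$) ⊢ (s0, abab, $) ⊢ (s3, bab, $) ⊢ (s2, ab, U$) ⊢ (s0, ab, $) ⊢ (s3, b, $) ⊢ (s2, ε, U$) ⊢ (s0, ε, $)
All input consumed; M is in state s0.

s0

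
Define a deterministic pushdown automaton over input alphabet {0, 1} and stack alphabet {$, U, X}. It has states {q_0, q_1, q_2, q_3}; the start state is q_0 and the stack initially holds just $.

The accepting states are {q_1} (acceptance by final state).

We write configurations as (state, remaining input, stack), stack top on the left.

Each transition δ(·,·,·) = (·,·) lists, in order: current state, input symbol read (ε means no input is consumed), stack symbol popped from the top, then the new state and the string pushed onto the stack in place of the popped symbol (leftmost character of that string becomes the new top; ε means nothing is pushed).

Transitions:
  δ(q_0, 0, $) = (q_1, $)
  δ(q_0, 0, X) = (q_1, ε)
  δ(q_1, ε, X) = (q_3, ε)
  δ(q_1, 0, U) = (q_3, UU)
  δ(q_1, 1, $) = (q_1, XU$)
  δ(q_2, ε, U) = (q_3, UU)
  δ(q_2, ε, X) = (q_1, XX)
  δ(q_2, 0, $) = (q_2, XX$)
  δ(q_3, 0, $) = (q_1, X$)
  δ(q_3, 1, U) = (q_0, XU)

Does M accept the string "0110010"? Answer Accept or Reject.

(q_0, 0110010, $)
  read 0, top $: go to q_1, push $ → (q_1, 110010, $)
  read 1, top $: go to q_1, push XU$ → (q_1, 10010, XU$)
  ε-move, top X: go to q_3, push ε → (q_3, 10010, U$)
  read 1, top U: go to q_0, push XU → (q_0, 0010, XU$)
  read 0, top X: go to q_1, push ε → (q_1, 010, U$)
  read 0, top U: go to q_3, push UU → (q_3, 10, UU$)
  read 1, top U: go to q_0, push XU → (q_0, 0, XUU$)
  read 0, top X: go to q_1, push ε → (q_1, ε, UU$)
All input consumed; state q_1 ∈ F.

Accept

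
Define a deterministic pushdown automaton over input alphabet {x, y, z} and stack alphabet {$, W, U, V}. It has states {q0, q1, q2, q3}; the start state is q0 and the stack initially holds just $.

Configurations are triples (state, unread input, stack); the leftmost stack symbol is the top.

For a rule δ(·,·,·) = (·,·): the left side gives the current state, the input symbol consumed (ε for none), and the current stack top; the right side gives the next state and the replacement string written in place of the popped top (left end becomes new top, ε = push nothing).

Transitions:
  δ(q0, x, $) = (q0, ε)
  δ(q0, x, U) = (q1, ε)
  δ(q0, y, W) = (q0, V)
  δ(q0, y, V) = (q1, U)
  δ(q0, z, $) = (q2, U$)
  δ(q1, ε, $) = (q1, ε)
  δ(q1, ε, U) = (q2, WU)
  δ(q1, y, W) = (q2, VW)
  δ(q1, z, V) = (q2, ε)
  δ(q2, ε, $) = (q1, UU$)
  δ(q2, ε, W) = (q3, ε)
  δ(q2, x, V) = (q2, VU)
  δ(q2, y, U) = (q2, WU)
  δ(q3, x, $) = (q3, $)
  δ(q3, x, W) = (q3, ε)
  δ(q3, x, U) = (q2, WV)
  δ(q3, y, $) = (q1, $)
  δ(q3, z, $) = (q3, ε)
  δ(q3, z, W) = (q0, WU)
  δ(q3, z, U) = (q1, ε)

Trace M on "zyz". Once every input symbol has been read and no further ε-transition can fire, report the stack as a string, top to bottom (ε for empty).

ε

(q0, zyz, $)
  read z, top $: go to q2, push U$ → (q2, yz, U$)
  read y, top U: go to q2, push WU → (q2, z, WU$)
  ε-move, top W: go to q3, push ε → (q3, z, U$)
  read z, top U: go to q1, push ε → (q1, ε, $)
  ε-move, top $: go to q1, push ε → (q1, ε, ε)
All input consumed in state q1 with stack ε.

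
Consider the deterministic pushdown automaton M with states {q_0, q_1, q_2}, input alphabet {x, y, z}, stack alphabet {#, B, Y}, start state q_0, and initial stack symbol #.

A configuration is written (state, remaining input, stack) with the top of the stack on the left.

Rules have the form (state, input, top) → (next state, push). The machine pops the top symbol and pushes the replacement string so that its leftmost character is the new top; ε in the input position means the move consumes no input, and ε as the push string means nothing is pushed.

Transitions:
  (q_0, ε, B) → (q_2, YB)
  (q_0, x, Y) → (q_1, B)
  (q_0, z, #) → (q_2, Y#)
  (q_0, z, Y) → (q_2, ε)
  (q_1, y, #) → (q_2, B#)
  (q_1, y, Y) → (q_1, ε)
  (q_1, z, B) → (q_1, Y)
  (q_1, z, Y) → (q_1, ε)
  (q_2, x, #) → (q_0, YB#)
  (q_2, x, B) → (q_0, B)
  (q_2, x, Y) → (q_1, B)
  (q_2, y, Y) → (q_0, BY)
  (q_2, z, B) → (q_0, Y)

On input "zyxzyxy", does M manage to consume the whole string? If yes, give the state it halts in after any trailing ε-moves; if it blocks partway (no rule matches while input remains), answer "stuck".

stuck

(q_0, zyxzyxy, #) ⊢ (q_2, yxzyxy, Y#) ⊢ (q_0, xzyxy, BY#) ⊢ (q_2, xzyxy, YBY#) ⊢ (q_1, zyxy, BBY#) ⊢ (q_1, yxy, YBY#) ⊢ (q_1, xy, BY#)
No transition for (q_1, x, top B); M blocks with input xy remaining.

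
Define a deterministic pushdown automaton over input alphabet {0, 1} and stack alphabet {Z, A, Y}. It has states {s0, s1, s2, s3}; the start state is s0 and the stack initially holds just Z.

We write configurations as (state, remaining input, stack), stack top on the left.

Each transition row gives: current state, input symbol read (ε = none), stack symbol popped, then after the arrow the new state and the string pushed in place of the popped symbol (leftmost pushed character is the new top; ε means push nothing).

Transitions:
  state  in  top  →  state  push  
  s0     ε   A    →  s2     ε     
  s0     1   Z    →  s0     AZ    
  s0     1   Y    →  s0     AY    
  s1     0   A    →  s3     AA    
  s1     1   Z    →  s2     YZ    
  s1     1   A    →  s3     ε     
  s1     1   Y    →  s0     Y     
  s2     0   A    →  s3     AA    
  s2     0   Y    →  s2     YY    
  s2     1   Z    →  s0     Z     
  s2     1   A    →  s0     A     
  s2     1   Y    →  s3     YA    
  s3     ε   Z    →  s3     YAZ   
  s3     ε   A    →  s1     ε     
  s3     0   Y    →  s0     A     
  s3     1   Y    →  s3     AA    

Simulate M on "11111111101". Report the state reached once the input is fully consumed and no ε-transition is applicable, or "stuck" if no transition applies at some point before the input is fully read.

(s0, 11111111101, Z)
  read 1, top Z: go to s0, push AZ → (s0, 1111111101, AZ)
  ε-move, top A: go to s2, push ε → (s2, 1111111101, Z)
  read 1, top Z: go to s0, push Z → (s0, 111111101, Z)
  read 1, top Z: go to s0, push AZ → (s0, 11111101, AZ)
  ε-move, top A: go to s2, push ε → (s2, 11111101, Z)
  read 1, top Z: go to s0, push Z → (s0, 1111101, Z)
  read 1, top Z: go to s0, push AZ → (s0, 111101, AZ)
  ε-move, top A: go to s2, push ε → (s2, 111101, Z)
  read 1, top Z: go to s0, push Z → (s0, 11101, Z)
  read 1, top Z: go to s0, push AZ → (s0, 1101, AZ)
  ε-move, top A: go to s2, push ε → (s2, 1101, Z)
  read 1, top Z: go to s0, push Z → (s0, 101, Z)
  read 1, top Z: go to s0, push AZ → (s0, 01, AZ)
  ε-move, top A: go to s2, push ε → (s2, 01, Z)
No transition for (s2, 0, top Z); M blocks with input 01 remaining.

stuck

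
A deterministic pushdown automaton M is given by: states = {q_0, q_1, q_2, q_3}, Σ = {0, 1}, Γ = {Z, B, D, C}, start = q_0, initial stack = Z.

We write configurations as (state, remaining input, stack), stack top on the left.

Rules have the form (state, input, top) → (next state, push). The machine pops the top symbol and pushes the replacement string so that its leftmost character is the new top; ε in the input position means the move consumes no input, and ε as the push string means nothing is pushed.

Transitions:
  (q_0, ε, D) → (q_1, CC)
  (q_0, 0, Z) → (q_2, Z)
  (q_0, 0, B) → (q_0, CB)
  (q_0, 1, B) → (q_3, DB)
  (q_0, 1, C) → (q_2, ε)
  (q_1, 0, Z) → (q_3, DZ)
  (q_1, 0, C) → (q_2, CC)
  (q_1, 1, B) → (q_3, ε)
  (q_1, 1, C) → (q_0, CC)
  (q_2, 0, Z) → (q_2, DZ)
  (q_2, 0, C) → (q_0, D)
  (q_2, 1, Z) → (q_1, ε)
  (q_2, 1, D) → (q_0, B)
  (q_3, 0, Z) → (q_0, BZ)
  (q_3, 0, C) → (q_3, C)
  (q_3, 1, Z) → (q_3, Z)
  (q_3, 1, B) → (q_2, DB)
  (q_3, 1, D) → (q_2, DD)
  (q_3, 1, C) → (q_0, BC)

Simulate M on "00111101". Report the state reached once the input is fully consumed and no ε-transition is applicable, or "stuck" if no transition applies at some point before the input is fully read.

q_2

(q_0, 00111101, Z) ⊢ (q_2, 0111101, Z) ⊢ (q_2, 111101, DZ) ⊢ (q_0, 11101, BZ) ⊢ (q_3, 1101, DBZ) ⊢ (q_2, 101, DDBZ) ⊢ (q_0, 01, BDBZ) ⊢ (q_0, 1, CBDBZ) ⊢ (q_2, ε, BDBZ)
All input consumed; M is in state q_2.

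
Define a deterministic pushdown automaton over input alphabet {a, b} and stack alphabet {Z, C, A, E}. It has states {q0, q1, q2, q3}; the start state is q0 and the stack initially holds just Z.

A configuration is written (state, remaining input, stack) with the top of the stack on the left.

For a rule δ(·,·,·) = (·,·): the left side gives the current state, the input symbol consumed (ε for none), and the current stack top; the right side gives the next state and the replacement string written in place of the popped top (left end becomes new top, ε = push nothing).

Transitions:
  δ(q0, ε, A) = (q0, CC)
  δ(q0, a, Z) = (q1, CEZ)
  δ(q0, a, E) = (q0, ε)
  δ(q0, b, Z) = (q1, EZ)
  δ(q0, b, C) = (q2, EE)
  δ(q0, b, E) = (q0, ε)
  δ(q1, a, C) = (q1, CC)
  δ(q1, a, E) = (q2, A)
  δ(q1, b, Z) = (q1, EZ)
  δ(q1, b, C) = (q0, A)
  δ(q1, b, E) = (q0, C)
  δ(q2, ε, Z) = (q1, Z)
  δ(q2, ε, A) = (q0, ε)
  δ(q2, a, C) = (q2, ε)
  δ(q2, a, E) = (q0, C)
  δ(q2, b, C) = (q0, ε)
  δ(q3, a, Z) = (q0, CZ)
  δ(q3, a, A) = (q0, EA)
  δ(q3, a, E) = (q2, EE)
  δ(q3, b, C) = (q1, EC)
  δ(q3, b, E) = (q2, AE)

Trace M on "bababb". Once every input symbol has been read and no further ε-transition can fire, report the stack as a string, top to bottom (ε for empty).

(q0, bababb, Z)
  read b, top Z: go to q1, push EZ → (q1, ababb, EZ)
  read a, top E: go to q2, push A → (q2, babb, AZ)
  ε-move, top A: go to q0, push ε → (q0, babb, Z)
  read b, top Z: go to q1, push EZ → (q1, abb, EZ)
  read a, top E: go to q2, push A → (q2, bb, AZ)
  ε-move, top A: go to q0, push ε → (q0, bb, Z)
  read b, top Z: go to q1, push EZ → (q1, b, EZ)
  read b, top E: go to q0, push C → (q0, ε, CZ)
All input consumed in state q0 with stack CZ.

CZ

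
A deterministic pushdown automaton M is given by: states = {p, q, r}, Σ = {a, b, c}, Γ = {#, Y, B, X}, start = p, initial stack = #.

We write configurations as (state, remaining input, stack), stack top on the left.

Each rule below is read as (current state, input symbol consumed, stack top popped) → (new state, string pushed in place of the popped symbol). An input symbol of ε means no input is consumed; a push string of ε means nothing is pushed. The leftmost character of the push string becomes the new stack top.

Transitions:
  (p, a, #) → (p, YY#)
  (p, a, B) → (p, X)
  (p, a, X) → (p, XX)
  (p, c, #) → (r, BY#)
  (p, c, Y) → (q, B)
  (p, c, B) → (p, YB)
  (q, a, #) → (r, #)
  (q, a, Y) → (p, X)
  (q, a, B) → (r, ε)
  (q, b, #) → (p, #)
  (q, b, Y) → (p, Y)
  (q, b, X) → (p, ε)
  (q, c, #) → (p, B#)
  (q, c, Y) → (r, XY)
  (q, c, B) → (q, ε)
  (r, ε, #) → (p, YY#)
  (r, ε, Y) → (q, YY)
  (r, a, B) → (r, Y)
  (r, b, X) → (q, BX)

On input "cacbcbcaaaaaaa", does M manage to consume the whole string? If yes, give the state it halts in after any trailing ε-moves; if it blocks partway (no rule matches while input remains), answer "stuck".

p

(p, cacbcbcaaaaaaa, #) ⊢ (r, acbcbcaaaaaaa, BY#) ⊢ (r, cbcbcaaaaaaa, YY#) ⊢ (q, cbcbcaaaaaaa, YYY#) ⊢ (r, bcbcaaaaaaa, XYYY#) ⊢ (q, cbcaaaaaaa, BXYYY#) ⊢ (q, bcaaaaaaa, XYYY#) ⊢ (p, caaaaaaa, YYY#) ⊢ (q, aaaaaaa, BYY#) ⊢ (r, aaaaaa, YY#) ⊢ (q, aaaaaa, YYY#) ⊢ (p, aaaaa, XYY#) ⊢ (p, aaaa, XXYY#) ⊢ (p, aaa, XXXYY#) ⊢ (p, aa, XXXXYY#) ⊢ (p, a, XXXXXYY#) ⊢ (p, ε, XXXXXXYY#)
All input consumed; M is in state p.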